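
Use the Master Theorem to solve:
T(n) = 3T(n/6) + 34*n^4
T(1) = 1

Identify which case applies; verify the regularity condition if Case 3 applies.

a=3, b=6, f(n)=34*n^4.
log_6(3) = 0.6131 < 4.
f(n) = Omega(n^(0.6131+epsilon)) for some epsilon > 0, so Case 3 is the candidate.
Regularity: a*f(n/b) = 3*34*(n/6)^4 = (3/1296)*34*n^4 <= c*f(n) with c = 3/1296 < 1. Satisfied.
Case 3: T(n) = Theta(n^4).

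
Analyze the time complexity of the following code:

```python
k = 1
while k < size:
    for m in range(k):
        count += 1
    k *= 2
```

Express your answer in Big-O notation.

Time complexity: O(n).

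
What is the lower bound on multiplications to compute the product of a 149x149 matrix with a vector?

A 149x149 matrix-vector product has 149 inner products of length 149. Output depends on all 149^2 = 22201 matrix entries. At least 22201 multiplications needed.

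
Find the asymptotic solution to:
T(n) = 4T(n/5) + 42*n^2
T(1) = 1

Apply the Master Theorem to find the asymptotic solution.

a=4, b=5, f(n)=42*n^2. log_5(4) = 0.8614 < 2. Case 3: T(n) = O(n^2).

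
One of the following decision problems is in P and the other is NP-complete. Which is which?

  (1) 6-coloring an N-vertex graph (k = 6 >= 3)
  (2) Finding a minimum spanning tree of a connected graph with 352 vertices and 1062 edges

(1) is NP-complete: graph k-coloring for k>=3 is NP-complete by reduction from 3-SAT.
(2) is P: Kruskal's / Prim's algorithms run in polynomial time.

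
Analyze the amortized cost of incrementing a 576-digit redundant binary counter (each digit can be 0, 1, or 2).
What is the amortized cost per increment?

A redundant counter on 576 digits allows digit values 0, 1, 2. Increment adds 1 to the least significant digit and carries any 2 to a 0 plus +1 on the next digit. With potential Phi = (number of 2-digits), each increment does O(1) actual work plus a chain of carries, each of which decreases Phi by 1. Amortized O(1).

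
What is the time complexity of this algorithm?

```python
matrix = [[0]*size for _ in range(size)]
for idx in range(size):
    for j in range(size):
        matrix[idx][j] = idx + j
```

Time complexity: O(n^2).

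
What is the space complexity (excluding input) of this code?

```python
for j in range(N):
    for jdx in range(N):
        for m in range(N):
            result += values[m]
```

Space complexity: O(1).
Only a constant amount of auxiliary storage is used; nothing grows with n.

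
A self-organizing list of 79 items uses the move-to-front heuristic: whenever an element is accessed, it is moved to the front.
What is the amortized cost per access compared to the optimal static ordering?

With potential Phi = number of inversions between the MTF list and the optimal static list (at most C(79,2)), each access has amortized cost at most 2 * (cost under optimal static ordering). This is the move-to-front 2-competitiveness result.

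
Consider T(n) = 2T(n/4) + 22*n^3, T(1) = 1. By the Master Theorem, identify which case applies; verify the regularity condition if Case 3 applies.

a=2, b=4, f(n)=22*n^3.
log_4(2) = 0.5 < 3.
f(n) = Omega(n^(0.5+epsilon)) for some epsilon > 0, so Case 3 is the candidate.
Regularity: a*f(n/b) = 2*22*(n/4)^3 = (2/64)*22*n^3 <= c*f(n) with c = 2/64 < 1. Satisfied.
Case 3: T(n) = Theta(n^3).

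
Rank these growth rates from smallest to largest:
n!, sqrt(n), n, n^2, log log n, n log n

Ordered by growth rate: log log n < sqrt(n) < n < n log n < n^2 < n!.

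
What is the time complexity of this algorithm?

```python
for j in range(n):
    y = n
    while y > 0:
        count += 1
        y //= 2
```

Time complexity: O(n log n).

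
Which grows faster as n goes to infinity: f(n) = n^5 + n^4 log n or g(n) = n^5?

f(n) = n^5 + n^4 log n and g(n) = n^5 are Theta of each other: the lower-order n^4 log n term is o(n^5); both are Theta(n^5).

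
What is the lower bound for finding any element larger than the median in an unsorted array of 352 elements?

To find an element larger than the median of 352 elements, we must see Omega(n) elements. Without seeing enough elements, an adversary can make any unseen element the median.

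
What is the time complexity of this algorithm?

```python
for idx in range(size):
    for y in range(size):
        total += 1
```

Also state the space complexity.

Time complexity: O(n^2).
Space complexity: O(1).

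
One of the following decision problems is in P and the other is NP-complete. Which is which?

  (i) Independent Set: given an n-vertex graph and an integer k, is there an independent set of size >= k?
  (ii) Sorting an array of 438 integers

(i) is NP-complete: complement of Clique (with k part of the input).
(ii) is P: merge sort runs in O(n log n).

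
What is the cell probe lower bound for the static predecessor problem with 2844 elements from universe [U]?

The Patrascu-Thorup lower bound shows any data structure on n = 2844 elements using O(n * polylog(n)) space requires Omega(log log U) query time. van Emde Boas trees achieve O(log log U) with O(U) space.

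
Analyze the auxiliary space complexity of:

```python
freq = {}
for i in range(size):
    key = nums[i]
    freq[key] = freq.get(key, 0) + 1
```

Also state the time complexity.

Space complexity: O(n).
Auxiliary storage grows linearly with the input size n in the worst case.
Time complexity: O(n).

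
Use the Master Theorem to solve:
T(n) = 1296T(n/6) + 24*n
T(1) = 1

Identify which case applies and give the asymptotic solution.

a=1296, b=6, f(n)=24*n.
log_6(1296) = 4 > 1.
Since f(n) = O(n^1) is polynomially smaller than n^4, Case 1 applies.
T(n) = Theta(n^4).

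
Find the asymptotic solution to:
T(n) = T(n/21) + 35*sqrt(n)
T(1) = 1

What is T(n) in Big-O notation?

Each level contributes sqrt(n/21^k). Geometric series with ratio 1/sqrt(21) < 1 sums to O(sqrt(n)).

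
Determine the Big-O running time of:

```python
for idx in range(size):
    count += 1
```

Time complexity: O(n).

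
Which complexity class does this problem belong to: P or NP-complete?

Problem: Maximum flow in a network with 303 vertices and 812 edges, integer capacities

This problem is in P: Edmonds-Karp / push-relabel run in polynomial time.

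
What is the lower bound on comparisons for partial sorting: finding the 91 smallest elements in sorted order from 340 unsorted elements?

Finding 91 smallest of 340 in sorted order: Omega(340) to identify the 91 smallest, plus Omega(91 log 91) to sort them. Total: Omega(n + k log k).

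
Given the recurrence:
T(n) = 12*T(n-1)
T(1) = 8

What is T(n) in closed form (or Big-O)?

Each step multiplies by 12. T(n) = T(1)*12^(n-1) = 8*12^(n-1).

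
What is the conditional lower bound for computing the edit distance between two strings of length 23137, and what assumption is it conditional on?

Under SETH (the Strong Exponential Time Hypothesis), edit distance on length-23137 strings cannot be computed in O(n^(2-epsilon)) time for any epsilon > 0 (Backurs-Indyk). The reduction is from CNF-SAT via the orthogonal vectors problem.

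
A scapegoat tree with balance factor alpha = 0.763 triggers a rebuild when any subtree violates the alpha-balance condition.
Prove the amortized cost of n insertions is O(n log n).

Define potential Phi = c * sum of |size(left(v)) - size(right(v))| over all nodes. An insertion at depth d costs O(d) = O(log n) and increases Phi by O(log n). When a rebuild of subtree of size s occurs, it costs O(s) but reduces Phi by Omega(s). With alpha = 0.763, between rebuilds Omega(s) insertions must occur. Amortized cost per insertion: O(log n).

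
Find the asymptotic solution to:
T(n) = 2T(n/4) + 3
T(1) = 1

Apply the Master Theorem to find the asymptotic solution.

a=2, b=4, f(n)=3. log_4(2) = 0.5. Case 1 of Master Theorem: T(n) = O(n^0.5).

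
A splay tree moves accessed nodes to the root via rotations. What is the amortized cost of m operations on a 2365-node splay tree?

Using a potential function Phi = sum of log(size of subtree) for each node, each splay operation has amortized cost O(log n) where n = 2365. Bad individual operations (O(n)) are offset by decreased potential.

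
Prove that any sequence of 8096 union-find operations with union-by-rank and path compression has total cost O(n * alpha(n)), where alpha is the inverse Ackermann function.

Using Tarjan's analysis with rank-based potential function. Union-by-rank keeps tree height O(log n). Path compression flattens paths during find. For n = 8096 operations, total cost is O(n * alpha(n)), effectively O(n) since alpha grows incredibly slowly.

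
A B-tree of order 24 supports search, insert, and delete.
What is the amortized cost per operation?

B-tree of order 24 has height O(log_24 n). Each operation traverses the tree height. Splits during insert and merges during delete are O(1) each and occur at most once per level. Total cost per operation: O(log_24 n).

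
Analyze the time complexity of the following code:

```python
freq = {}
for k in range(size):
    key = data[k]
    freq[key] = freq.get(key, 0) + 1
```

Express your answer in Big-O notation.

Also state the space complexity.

Time complexity: O(n).
Space complexity: O(n).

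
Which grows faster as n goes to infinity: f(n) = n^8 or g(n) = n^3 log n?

f(n) = n^8 grows faster: n^8 / (n^3 log n) = n^5/log n -> infinity.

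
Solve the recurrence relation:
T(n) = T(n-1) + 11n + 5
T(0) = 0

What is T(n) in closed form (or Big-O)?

Dominant term in sum is 11*sum(i, i=1..n) = 11*n*(n+1)/2 = O(n^2).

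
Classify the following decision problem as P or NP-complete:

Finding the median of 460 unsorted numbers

This problem is in P: linear-time selection (median-of-medians) runs in O(n).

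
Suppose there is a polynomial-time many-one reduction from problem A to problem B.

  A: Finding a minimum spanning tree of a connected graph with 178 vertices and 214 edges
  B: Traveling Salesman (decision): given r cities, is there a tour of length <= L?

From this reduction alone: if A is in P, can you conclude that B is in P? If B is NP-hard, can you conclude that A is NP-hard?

A poly-time reduction A <=_p B transfers tractability DOWN (B easy => A easy) and hardness UP (A hard => B hard), not the reverse.
From A in P, the reduction alone does NOT give B in P: any problem in P trivially reduces to SAT, yet SAT is not known to be in P.
From B NP-hard, the reduction alone does NOT give A NP-hard: again, easy problems reduce to hard ones.
(Here in fact A is P and B is NP-complete.)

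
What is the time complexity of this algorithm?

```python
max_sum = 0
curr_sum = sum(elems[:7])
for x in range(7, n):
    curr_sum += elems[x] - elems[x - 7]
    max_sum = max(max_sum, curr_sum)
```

Time complexity: O(n).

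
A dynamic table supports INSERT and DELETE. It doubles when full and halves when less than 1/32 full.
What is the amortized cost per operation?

Using potential function Phi = |2*num_items - table_size| when load > 1/2, and Phi = table_size/2 - num_items otherwise. The gap of 1/32 vs 1/2 for shrinking prevents thrashing. Both insert and delete have O(1) amortized cost.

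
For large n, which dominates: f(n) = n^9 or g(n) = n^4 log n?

f(n) = n^9 grows faster: n^9 / (n^4 log n) = n^5/log n -> infinity.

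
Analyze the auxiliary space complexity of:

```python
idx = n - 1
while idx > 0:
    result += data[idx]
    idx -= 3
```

Space complexity: O(1).
Only a constant amount of auxiliary storage is used; nothing grows with n.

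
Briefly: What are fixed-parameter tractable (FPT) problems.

A problem parameterized by k is FPT if it can be solved in time f(k) * n^O(1), where f is any computable function of k alone. Vertex Cover parameterized by solution size k is FPT: O(2^k * n). The W-hierarchy (W[1], W[2], ...) classifies parameterized problems by hardness; Clique parameterized by clique size is W[1]-complete.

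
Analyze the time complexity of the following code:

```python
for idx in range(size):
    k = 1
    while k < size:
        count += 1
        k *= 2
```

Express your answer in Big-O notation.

Time complexity: O(n log n).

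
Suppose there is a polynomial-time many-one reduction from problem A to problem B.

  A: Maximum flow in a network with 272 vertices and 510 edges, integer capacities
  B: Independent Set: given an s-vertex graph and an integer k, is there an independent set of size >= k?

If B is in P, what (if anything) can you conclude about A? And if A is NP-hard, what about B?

A poly-time reduction A <=_p B means any A-instance can be transformed to a B-instance in poly time.
If B is in P: compose the reduction with B's poly-time algorithm to solve A in poly time, so A is in P.
If A is NP-hard: every NP problem reduces to A, which reduces to B; composing reductions, every NP problem reduces to B, so B is NP-hard.
(Here in fact A is P and B is NP-complete.)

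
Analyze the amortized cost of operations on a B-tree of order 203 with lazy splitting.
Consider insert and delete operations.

In a B-tree of order 203, a node splits when it has 203 keys. With lazy splitting, we use potential Phi = number of full nodes + number of near-empty nodes. Each split costs O(1) but reduces potential. Between splits, at least 101 insertions must occur in that node. Amortized structural cost is O(1) per operation, plus O(log_203 n) traversal.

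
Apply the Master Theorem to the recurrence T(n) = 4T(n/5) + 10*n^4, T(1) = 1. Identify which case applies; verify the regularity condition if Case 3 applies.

a=4, b=5, f(n)=10*n^4.
log_5(4) = 0.8614 < 4.
f(n) = Omega(n^(0.8614+epsilon)) for some epsilon > 0, so Case 3 is the candidate.
Regularity: a*f(n/b) = 4*10*(n/5)^4 = (4/625)*10*n^4 <= c*f(n) with c = 4/625 < 1. Satisfied.
Case 3: T(n) = Theta(n^4).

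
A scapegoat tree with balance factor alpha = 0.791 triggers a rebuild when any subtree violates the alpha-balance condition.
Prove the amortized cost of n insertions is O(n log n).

Define potential Phi = c * sum of |size(left(v)) - size(right(v))| over all nodes. An insertion at depth d costs O(d) = O(log n) and increases Phi by O(log n). When a rebuild of subtree of size s occurs, it costs O(s) but reduces Phi by Omega(s). With alpha = 0.791, between rebuilds Omega(s) insertions must occur. Amortized cost per insertion: O(log n).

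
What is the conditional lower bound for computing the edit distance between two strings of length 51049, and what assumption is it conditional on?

Under SETH (the Strong Exponential Time Hypothesis), edit distance on length-51049 strings cannot be computed in O(n^(2-epsilon)) time for any epsilon > 0 (Backurs-Indyk). The reduction is from CNF-SAT via the orthogonal vectors problem.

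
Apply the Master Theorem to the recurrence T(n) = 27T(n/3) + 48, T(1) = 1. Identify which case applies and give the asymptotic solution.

a=27, b=3, f(n)=48.
log_3(27) = 3 > 0.
Since f(n) = O(n^0) is polynomially smaller than n^3, Case 1 applies.
T(n) = Theta(n^3).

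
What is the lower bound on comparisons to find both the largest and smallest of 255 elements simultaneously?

Pair elements first (floor(255/2) comparisons), then find max among winners and min among losers. Total: ceil(3*255/2) - 2 = 381 comparisons.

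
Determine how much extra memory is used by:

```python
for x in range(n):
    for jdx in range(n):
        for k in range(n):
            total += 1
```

Space complexity: O(1).
Only a constant amount of auxiliary storage is used; nothing grows with n.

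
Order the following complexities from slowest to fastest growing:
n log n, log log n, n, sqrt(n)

Ordered by growth rate: log log n < sqrt(n) < n < n log n.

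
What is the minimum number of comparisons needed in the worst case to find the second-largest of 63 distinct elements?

Lower bound: finding the max needs 63-1 comparisons. By the adversary weight-doubling argument, the max must personally win >= ceil(log_2(63)) = 6 comparisons; the 2nd-largest is among those 6 losers, needing 6-1 more comparisons. Total >= 63-1 + 6-1 = 67. A balanced knockout tournament achieves this.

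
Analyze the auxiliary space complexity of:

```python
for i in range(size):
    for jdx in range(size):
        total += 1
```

Space complexity: O(1).
Only a constant amount of auxiliary storage is used; nothing grows with n.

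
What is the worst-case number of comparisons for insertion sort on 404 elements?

Insertion sort on reverse-sorted input: 1 + 2 + ... + (404-1) = 81406 comparisons.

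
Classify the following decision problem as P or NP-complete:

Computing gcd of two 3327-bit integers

This problem is in P: the Euclidean algorithm runs in polynomial time in the bit-length.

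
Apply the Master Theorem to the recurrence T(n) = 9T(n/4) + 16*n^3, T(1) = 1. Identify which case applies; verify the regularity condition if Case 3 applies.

a=9, b=4, f(n)=16*n^3.
log_4(9) = 1.585 < 3.
f(n) = Omega(n^(1.585+epsilon)) for some epsilon > 0, so Case 3 is the candidate.
Regularity: a*f(n/b) = 9*16*(n/4)^3 = (9/64)*16*n^3 <= c*f(n) with c = 9/64 < 1. Satisfied.
Case 3: T(n) = Theta(n^3).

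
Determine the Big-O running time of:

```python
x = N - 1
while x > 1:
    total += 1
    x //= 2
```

Time complexity: O(log n).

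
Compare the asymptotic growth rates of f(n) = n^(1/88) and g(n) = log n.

f(n) = n^(1/88) grows faster: any positive power of n dominates log n.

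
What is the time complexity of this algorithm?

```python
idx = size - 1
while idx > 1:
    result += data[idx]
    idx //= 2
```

Time complexity: O(log n).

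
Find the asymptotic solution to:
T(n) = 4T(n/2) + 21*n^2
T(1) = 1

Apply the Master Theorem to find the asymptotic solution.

a=4, b=2, f(n)=21*n^2. log_2(4) = 2. Case 2: T(n) = O(n^2 log n).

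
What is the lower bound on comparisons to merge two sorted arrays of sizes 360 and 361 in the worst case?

Adversary: with |360 - 361| <= 1 the inputs can be fully interleaved so that every adjacent pair in the merged output comes from different arrays. Then each of the 720 adjacent pairs must be directly compared, or the algorithm cannot determine their relative order. Standard merge meets this bound.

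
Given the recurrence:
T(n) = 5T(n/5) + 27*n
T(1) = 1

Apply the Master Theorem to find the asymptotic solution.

a=5, b=5, f(n)=27*n. log_5(5) = 1. Case 2: T(n) = O(n log n).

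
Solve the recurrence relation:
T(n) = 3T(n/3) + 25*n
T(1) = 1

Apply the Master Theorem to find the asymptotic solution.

a=3, b=3, f(n)=25*n. log_3(3) = 1. Case 2: T(n) = O(n log n).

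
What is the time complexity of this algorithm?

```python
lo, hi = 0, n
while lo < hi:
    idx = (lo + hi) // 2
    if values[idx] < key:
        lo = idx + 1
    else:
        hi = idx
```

Time complexity: O(log n).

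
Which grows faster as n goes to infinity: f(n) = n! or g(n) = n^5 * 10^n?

f(n) = n! grows faster: by Stirling n! ~ (n/e)^n sqrt(2*pi*n); (n/e)^n eventually dominates n^5 * 10^n.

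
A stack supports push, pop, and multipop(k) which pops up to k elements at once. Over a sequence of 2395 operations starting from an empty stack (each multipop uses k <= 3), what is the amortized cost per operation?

Each element is pushed exactly once and popped at most once (whether by pop or as part of a multipop). So the total number of individual pops over the whole sequence is at most the number of pushes, which is at most 2395. Total work <= 2 * 2395, hence O(1) amortized per operation.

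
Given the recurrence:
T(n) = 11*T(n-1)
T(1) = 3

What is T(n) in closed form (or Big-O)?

Each step multiplies by 11. T(n) = T(1)*11^(n-1) = 3*11^(n-1).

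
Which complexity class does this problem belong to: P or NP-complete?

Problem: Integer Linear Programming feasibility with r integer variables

This problem is NP-complete: ILP feasibility is NP-complete (LP relaxation is in P).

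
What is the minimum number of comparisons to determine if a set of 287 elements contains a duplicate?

Determining if 287 elements are all distinct requires Omega(n log n) comparisons in the comparison model. This follows from the element distinctness lower bound.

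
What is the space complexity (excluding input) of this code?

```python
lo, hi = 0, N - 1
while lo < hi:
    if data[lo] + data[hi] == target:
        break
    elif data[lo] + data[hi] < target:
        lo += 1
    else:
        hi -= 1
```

Space complexity: O(1).
Only a constant amount of auxiliary storage is used; nothing grows with n.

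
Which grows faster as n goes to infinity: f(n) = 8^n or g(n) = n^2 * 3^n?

f(n) = 8^n grows faster: 8^n / (n^2 3^n) = (8/3)^n / n^2 -> infinity since 8/3 > 1.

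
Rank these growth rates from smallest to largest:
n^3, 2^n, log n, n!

Ordered by growth rate: log n < n^3 < 2^n < n!.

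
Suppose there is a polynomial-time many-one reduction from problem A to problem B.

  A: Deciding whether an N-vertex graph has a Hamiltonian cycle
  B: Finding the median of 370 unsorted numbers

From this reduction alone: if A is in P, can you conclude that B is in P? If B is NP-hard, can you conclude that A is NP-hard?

A poly-time reduction A <=_p B transfers tractability DOWN (B easy => A easy) and hardness UP (A hard => B hard), not the reverse.
From A in P, the reduction alone does NOT give B in P: any problem in P trivially reduces to SAT, yet SAT is not known to be in P.
From B NP-hard, the reduction alone does NOT give A NP-hard: again, easy problems reduce to hard ones.
(Here in fact A is NP-complete and B is in P, so no such reduction is known -- its existence would imply P = NP; the analysis concerns only what the assumed reduction would or would not let you conclude.)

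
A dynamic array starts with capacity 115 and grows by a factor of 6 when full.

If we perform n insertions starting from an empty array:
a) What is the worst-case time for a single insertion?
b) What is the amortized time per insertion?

(a) Worst-case single insertion: O(n) -- when the array is full at capacity c, the resize copies all c elements, and c can be Theta(n).
(b) Resizes happen at sizes 115, 690, 4140, ... Total copy cost for n insertions: 115 + 690 + ... = O(n) (geometric series with ratio 1/6). Amortized cost per insertion: O(n)/n = O(1).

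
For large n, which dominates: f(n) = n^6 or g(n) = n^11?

g(n) = n^11 grows faster: n^11/n^6 = n^5 -> infinity.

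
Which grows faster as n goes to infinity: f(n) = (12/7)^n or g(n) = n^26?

f(n) = (12/7)^n grows faster: (12/7)^n is exponential with base 12/7 > 1, dominating every polynomial.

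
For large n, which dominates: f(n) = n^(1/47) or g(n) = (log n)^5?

f(n) = n^(1/47) grows faster: any positive power of n dominates any polylog.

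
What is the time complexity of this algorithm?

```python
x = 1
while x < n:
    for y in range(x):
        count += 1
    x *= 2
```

Time complexity: O(n).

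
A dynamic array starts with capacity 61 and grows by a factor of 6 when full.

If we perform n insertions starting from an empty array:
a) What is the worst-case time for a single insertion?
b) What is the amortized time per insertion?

(a) Worst-case single insertion: O(n) -- when the array is full at capacity c, the resize copies all c elements, and c can be Theta(n).
(b) Resizes happen at sizes 61, 366, 2196, ... Total copy cost for n insertions: 61 + 366 + ... = O(n) (geometric series with ratio 1/6). Amortized cost per insertion: O(n)/n = O(1).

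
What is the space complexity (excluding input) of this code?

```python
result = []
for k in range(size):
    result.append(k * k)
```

Space complexity: O(n).
Auxiliary storage grows linearly with the input size n in the worst case.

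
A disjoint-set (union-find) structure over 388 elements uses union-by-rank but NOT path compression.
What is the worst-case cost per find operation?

Union-by-rank alone keeps every tree's height <= log_2(388) ~= 8.6. Each find traverses from a node to its root, costing O(height) = O(log n). Without path compression this bound is tight.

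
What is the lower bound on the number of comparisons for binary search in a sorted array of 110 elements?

With 110 possible positions, we need at least ceil(log_2(110)) = 7 comparisons. Each comparison splits the remaining candidates by at most half.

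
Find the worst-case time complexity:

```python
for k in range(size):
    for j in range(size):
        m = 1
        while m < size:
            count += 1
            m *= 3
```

Time complexity: O(n^2 log n).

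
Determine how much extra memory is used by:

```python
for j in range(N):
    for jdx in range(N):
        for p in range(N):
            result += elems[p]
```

Space complexity: O(1).
Only a constant amount of auxiliary storage is used; nothing grows with n.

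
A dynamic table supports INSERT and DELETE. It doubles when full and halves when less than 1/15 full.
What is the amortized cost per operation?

Using potential function Phi = |2*num_items - table_size| when load > 1/2, and Phi = table_size/2 - num_items otherwise. The gap of 1/15 vs 1/2 for shrinking prevents thrashing. Both insert and delete have O(1) amortized cost.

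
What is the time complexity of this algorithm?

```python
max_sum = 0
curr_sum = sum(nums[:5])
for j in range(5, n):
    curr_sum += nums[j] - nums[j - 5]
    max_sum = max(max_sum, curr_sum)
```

Time complexity: O(n).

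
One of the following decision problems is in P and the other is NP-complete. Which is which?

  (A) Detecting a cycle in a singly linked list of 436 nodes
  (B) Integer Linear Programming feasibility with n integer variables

(A) is P: Floyd's tortoise-and-hare runs in O(n) time, O(1) space.
(B) is NP-complete: ILP feasibility is NP-complete (LP relaxation is in P).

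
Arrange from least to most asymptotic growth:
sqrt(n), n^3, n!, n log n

Ordered by growth rate: sqrt(n) < n log n < n^3 < n!.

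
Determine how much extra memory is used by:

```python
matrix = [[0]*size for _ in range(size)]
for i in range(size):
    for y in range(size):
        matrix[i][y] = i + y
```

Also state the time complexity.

Space complexity: O(n^2).
A 2D structure of size n x n is allocated.
Time complexity: O(n^2).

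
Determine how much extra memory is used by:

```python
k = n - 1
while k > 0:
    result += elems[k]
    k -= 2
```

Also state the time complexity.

Space complexity: O(1).
Only a constant amount of auxiliary storage is used; nothing grows with n.
Time complexity: O(n).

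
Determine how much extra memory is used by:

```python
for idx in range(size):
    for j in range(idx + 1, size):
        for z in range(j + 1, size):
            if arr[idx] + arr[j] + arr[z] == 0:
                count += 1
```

Space complexity: O(1).
Only a constant amount of auxiliary storage is used; nothing grows with n.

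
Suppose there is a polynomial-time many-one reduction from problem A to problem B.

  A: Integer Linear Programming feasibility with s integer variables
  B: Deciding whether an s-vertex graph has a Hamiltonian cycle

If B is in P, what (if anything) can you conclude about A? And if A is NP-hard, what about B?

A poly-time reduction A <=_p B means any A-instance can be transformed to a B-instance in poly time.
If B is in P: compose the reduction with B's poly-time algorithm to solve A in poly time, so A is in P.
If A is NP-hard: every NP problem reduces to A, which reduces to B; composing reductions, every NP problem reduces to B, so B is NP-hard.
(Here in fact A is NP-complete and B is NP-complete.)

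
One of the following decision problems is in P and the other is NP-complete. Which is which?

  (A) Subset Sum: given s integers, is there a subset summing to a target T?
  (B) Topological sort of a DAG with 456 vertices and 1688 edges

(A) is NP-complete: one of Karp's 21 NP-complete problems.
(B) is P: DFS-based topological sort runs in O(V+E).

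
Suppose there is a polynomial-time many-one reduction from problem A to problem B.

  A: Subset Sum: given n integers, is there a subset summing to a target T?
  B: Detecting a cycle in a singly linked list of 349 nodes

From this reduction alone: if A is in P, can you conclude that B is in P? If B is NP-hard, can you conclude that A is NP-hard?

A poly-time reduction A <=_p B transfers tractability DOWN (B easy => A easy) and hardness UP (A hard => B hard), not the reverse.
From A in P, the reduction alone does NOT give B in P: any problem in P trivially reduces to SAT, yet SAT is not known to be in P.
From B NP-hard, the reduction alone does NOT give A NP-hard: again, easy problems reduce to hard ones.
(Here in fact A is NP-complete and B is in P, so no such reduction is known -- its existence would imply P = NP; the analysis concerns only what the assumed reduction would or would not let you conclude.)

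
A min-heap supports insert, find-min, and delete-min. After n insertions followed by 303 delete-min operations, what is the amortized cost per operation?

Insert takes O(log n) worst case. Delete-min takes O(log n). Over a sequence of n inserts and 303 delete-mins, total cost is O((n + 303) log n). Amortized per operation: O(log n).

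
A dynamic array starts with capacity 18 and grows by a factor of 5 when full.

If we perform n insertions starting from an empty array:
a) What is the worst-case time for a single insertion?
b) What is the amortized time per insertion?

(a) Worst-case single insertion: O(n) -- when the array is full at capacity c, the resize copies all c elements, and c can be Theta(n).
(b) Resizes happen at sizes 18, 90, 450, ... Total copy cost for n insertions: 18 + 90 + ... = O(n) (geometric series with ratio 1/5). Amortized cost per insertion: O(n)/n = O(1).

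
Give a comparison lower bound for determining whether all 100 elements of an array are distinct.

In the algebraic decision-tree model, the YES region for element distinctness on 100 elements has 100! connected components (one per ordering). Ben-Or's theorem then gives a lower bound of Omega(log(n!)) = Omega(n log n).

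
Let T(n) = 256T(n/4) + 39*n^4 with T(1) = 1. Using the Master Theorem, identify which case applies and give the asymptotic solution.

a=256, b=4, f(n)=39*n^4.
log_4(256) = 4, so n^(log_b(a)) = n^4.
f(n) = Theta(n^4), so Case 2 applies.
T(n) = Theta(n^4 log n).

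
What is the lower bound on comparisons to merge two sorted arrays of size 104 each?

To merge two sorted arrays of size 104, we need at least 207 comparisons in the worst case. An adversary can force every element to be compared.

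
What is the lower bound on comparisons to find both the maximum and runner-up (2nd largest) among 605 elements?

Lower bound: finding the max needs 605-1 comparisons. By an adversary weight-doubling argument, the maximum element must personally win at least ceil(log_2(605)) = 10 comparisons in any correct algorithm. The 2nd largest is among those 10 direct losers, and distinguishing it requires 10-1 more comparisons. Total >= 605-1 + 10-1 = 613. A balanced tournament achieves this bound exactly.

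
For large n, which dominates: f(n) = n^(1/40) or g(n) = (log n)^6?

f(n) = n^(1/40) grows faster: any positive power of n dominates any polylog.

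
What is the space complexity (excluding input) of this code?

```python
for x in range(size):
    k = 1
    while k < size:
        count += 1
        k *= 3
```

Space complexity: O(1).
Only a constant amount of auxiliary storage is used; nothing grows with n.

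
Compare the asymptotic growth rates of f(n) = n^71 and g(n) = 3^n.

g(n) = 3^n grows faster: any exponential with base > 1 dominates every polynomial.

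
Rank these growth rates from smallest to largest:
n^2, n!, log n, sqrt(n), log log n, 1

Ordered by growth rate: 1 < log log n < log n < sqrt(n) < n^2 < n!.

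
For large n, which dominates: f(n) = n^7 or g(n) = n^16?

g(n) = n^16 grows faster: n^16/n^7 = n^9 -> infinity.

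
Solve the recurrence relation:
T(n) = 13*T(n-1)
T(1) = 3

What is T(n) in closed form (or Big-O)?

Each step multiplies by 13. T(n) = T(1)*13^(n-1) = 3*13^(n-1).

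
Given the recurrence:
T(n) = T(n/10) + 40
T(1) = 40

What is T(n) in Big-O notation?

Each step divides n by 10 and adds 40. After log_10(n) steps, T(n) = O(log n).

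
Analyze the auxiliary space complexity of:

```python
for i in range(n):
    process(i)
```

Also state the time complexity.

Space complexity: O(1).
Only a constant amount of auxiliary storage is used; nothing grows with n.
Time complexity: O(n).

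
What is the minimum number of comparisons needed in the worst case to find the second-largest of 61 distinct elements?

Lower bound: finding the max needs 61-1 comparisons. By the adversary weight-doubling argument, the max must personally win >= ceil(log_2(61)) = 6 comparisons; the 2nd-largest is among those 6 losers, needing 6-1 more comparisons. Total >= 61-1 + 6-1 = 65. A balanced knockout tournament achieves this.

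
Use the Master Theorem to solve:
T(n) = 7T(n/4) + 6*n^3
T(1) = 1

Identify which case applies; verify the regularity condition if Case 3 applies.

a=7, b=4, f(n)=6*n^3.
log_4(7) = 1.404 < 3.
f(n) = Omega(n^(1.404+epsilon)) for some epsilon > 0, so Case 3 is the candidate.
Regularity: a*f(n/b) = 7*6*(n/4)^3 = (7/64)*6*n^3 <= c*f(n) with c = 7/64 < 1. Satisfied.
Case 3: T(n) = Theta(n^3).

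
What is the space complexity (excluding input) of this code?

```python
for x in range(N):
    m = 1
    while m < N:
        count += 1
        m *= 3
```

Space complexity: O(1).
Only a constant amount of auxiliary storage is used; nothing grows with n.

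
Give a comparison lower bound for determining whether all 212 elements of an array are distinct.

In the algebraic decision-tree model, the YES region for element distinctness on 212 elements has 212! connected components (one per ordering). Ben-Or's theorem then gives a lower bound of Omega(log(n!)) = Omega(n log n).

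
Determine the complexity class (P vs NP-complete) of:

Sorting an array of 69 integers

This problem is in P: merge sort runs in O(n log n).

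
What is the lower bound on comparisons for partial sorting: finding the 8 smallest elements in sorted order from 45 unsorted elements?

Finding 8 smallest of 45 in sorted order: Omega(45) to identify the 8 smallest, plus Omega(8 log 8) to sort them. Total: Omega(n + k log k).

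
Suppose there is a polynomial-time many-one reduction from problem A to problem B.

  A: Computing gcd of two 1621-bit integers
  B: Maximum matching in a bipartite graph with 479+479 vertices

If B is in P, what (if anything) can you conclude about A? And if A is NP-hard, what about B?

A poly-time reduction A <=_p B means any A-instance can be transformed to a B-instance in poly time.
If B is in P: compose the reduction with B's poly-time algorithm to solve A in poly time, so A is in P.
If A is NP-hard: every NP problem reduces to A, which reduces to B; composing reductions, every NP problem reduces to B, so B is NP-hard.
(Here in fact A is P and B is P.)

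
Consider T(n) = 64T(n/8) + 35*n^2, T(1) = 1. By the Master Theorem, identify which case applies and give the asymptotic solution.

a=64, b=8, f(n)=35*n^2.
log_8(64) = 2, so n^(log_b(a)) = n^2.
f(n) = Theta(n^2), so Case 2 applies.
T(n) = Theta(n^2 log n).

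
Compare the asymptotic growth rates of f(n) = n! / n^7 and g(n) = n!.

g(n) = n! grows faster: the ratio n!/(n!/n^7) = n^7 -> infinity.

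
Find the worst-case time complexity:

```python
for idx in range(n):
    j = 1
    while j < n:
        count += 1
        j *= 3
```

Time complexity: O(n log n).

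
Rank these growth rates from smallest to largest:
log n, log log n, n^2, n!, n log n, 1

Ordered by growth rate: 1 < log log n < log n < n log n < n^2 < n!.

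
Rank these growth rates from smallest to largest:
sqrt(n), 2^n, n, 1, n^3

Ordered by growth rate: 1 < sqrt(n) < n < n^3 < 2^n.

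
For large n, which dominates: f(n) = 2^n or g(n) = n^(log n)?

f(n) = 2^n grows faster: take logs: log(n^(log n)) = (log n)^2, log(2^n) = n log 2; n dominates (log n)^2.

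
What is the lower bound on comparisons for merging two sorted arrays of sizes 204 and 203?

Adversary argument: with sizes 204 and 203 (differing by at most 1), interleave the two arrays so that every consecutive pair in the output comes from different inputs. Then each of the 406 adjacent output pairs must be directly compared, or the algorithm cannot determine their relative order. So 406 comparisons are necessary; standard merge achieves this.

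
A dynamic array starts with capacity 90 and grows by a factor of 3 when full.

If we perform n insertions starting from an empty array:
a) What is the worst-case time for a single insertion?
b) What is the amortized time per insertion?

(a) Worst-case single insertion: O(n) -- when the array is full at capacity c, the resize copies all c elements, and c can be Theta(n).
(b) Resizes happen at sizes 90, 270, 810, ... Total copy cost for n insertions: 90 + 270 + ... = O(n) (geometric series with ratio 1/3). Amortized cost per insertion: O(n)/n = O(1).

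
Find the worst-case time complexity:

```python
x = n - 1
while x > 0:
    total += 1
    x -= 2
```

Time complexity: O(n).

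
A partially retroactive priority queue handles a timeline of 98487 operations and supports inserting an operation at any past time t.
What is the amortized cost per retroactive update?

Partially retroactive priority queues (Demaine-Iacono-Langerman) allow updates at past times with queries only at the present. With a balanced BST over the m = 98487 timeline events tracking bridges, each retroactive insert or delete is O(log m) amortized.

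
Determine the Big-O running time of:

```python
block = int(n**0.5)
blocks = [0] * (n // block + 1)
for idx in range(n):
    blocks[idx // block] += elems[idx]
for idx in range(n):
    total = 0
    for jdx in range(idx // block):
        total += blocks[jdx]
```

Time complexity: O(n * sqrt(n)).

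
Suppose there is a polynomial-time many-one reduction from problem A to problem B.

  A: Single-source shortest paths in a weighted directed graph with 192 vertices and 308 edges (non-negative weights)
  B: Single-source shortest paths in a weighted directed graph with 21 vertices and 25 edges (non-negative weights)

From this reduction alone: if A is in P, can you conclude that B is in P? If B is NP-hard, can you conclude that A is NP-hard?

A poly-time reduction A <=_p B transfers tractability DOWN (B easy => A easy) and hardness UP (A hard => B hard), not the reverse.
From A in P, the reduction alone does NOT give B in P: any problem in P trivially reduces to SAT, yet SAT is not known to be in P.
From B NP-hard, the reduction alone does NOT give A NP-hard: again, easy problems reduce to hard ones.
(Here in fact A is P and B is P.)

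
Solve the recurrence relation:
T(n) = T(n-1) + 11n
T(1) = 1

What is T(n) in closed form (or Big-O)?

Unrolling: T(n) = 1 + 11*(2 + 3 + ... + n) = 1 + 11*(n(n+1)/2 - 1) = O(n^2).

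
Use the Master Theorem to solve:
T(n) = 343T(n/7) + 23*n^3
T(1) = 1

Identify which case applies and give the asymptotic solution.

a=343, b=7, f(n)=23*n^3.
log_7(343) = 3, so n^(log_b(a)) = n^3.
f(n) = Theta(n^3), so Case 2 applies.
T(n) = Theta(n^3 log n).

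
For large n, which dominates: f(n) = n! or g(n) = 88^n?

f(n) = n! grows faster: n!/88^n -> infinity by Stirling.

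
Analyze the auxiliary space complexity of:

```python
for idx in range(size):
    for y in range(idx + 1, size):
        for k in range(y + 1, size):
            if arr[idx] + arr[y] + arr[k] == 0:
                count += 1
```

Space complexity: O(1).
Only a constant amount of auxiliary storage is used; nothing grows with n.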